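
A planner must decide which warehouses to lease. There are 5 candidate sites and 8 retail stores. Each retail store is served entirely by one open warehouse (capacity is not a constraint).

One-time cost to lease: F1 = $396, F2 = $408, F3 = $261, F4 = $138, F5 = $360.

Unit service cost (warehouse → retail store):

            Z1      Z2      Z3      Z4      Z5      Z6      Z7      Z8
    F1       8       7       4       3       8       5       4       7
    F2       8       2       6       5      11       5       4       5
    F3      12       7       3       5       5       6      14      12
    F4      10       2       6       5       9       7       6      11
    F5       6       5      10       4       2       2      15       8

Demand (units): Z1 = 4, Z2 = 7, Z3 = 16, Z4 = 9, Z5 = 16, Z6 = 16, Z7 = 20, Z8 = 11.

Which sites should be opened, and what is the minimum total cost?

For any fixed open set, each retail store goes to its cheapest open site; total = fixed + service.
{F4}: Z1→F4 10·4=40, Z2→F4 2·7=14, Z3→F4 6·16=96, Z4→F4 5·9=45, Z5→F4 9·16=144, Z6→F4 7·16=112, Z7→F4 6·20=120, Z8→F4 11·11=121. Service 692; fixed 138; total 830.
{F1}: service 537 + fixed 396 = 933
{F4, F5}: service 442 + fixed 498 = 940
{F1, F2, F3, F4, F5}: service 312 + fixed 1563 = 1875
No other subset beats 830.

Open F4 only; minimum total cost 830.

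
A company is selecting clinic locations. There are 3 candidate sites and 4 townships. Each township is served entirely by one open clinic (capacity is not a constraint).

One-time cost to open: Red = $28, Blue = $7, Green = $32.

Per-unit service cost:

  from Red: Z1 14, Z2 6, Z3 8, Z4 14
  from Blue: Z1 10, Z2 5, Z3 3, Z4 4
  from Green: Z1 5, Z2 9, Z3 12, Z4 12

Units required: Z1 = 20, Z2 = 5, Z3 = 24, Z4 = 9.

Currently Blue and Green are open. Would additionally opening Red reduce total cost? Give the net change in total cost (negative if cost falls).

No — net change +28 (cost rises by 28).

Current service cost with {Blue, Green}: 233.
Adding Red: each township re-picks its cheapest; new service cost 233, saving 0.
Extra fixed cost: 28. Net change = 28 − 0 = 28.
(Totals: 272 → 300.)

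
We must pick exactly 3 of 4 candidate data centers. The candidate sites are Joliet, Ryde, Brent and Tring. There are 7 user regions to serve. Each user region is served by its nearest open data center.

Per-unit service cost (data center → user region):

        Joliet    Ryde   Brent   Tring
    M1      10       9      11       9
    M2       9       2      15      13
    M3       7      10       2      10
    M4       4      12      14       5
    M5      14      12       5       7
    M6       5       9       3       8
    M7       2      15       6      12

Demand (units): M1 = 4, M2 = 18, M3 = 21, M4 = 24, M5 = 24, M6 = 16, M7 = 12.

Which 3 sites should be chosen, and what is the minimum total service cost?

With exactly 3 open, each user region uses its cheapest among the chosen.
{Joliet, Ryde, Brent}: M1→Ryde 9·4=36, M2→Ryde 2·18=36, M3→Brent 2·21=42, M4→Joliet 4·24=96, M5→Brent 5·24=120, M6→Brent 3·16=48, M7→Joliet 2·12=24. Service cost 402.
{Ryde, Brent, Tring}: service cost 474
{Joliet, Brent, Tring}: service cost 528
Among all 4 size-3 choices, {Joliet, Ryde, Brent} is lowest.

Choose Joliet, Ryde and Brent; total service cost 402.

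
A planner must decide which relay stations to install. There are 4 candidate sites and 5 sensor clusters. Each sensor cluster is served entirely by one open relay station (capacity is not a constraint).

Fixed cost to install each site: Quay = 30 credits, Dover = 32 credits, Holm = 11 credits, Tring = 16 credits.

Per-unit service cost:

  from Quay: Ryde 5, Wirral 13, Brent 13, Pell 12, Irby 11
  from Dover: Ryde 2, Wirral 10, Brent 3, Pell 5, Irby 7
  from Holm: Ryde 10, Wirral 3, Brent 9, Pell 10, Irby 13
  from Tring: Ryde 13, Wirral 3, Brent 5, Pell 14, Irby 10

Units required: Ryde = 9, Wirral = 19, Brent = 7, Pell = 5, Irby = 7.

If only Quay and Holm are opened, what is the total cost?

Total cost: 333

Each sensor cluster is assigned to its cheapest site among the open ones.
{Quay, Holm}: Ryde→Quay 5·9=45, Wirral→Holm 3·19=57, Brent→Holm 9·7=63, Pell→Holm 10·5=50, Irby→Quay 11·7=77. Service 292; fixed 41; total 333.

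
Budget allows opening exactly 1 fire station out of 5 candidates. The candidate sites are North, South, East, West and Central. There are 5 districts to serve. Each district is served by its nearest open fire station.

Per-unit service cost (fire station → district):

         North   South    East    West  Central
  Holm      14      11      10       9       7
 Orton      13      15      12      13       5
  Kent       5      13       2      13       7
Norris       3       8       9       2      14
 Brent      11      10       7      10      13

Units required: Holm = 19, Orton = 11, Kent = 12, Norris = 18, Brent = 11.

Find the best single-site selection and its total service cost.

Choose East only; total service cost 585.

With exactly 1 open, each district uses its cheapest among the chosen.
{East}: Holm→East 10·19=190, Orton→East 12·11=132, Kent→East 2·12=24, Norris→East 9·18=162, Brent→East 7·11=77. Service cost 585.
{West}: service cost 616
{North}: service cost 644
Among all 5 size-1 choices, {East} is lowest.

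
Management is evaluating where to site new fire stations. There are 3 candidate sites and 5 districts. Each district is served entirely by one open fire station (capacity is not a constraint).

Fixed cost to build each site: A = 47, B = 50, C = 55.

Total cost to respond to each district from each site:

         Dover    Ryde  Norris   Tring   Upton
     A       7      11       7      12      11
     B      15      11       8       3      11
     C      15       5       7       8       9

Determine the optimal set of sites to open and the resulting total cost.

Open A only; minimum total cost 95.

For any fixed open set, each district goes to its cheapest open site; total = fixed + service.
{A}: Dover→A 7, Ryde→A 11, Norris→A 7, Tring→A 12, Upton→A 11. Service 48; fixed 47; total 95.
{B}: service 48 + fixed 50 = 98
{C}: service 44 + fixed 55 = 99
{A, B, C}: service 31 + fixed 152 = 183
No other subset beats 95.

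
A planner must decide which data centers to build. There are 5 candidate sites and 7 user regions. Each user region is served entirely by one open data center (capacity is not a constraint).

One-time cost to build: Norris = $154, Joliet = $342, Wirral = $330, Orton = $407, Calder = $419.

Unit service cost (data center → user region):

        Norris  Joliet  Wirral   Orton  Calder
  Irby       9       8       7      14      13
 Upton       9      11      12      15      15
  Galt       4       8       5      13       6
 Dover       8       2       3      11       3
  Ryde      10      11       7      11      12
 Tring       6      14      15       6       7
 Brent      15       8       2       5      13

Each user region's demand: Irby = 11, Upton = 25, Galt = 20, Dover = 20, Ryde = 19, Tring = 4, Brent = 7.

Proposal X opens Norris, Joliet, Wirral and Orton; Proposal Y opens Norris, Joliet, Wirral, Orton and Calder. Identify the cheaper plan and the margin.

Proposal X is cheaper by 419.

Proposal X: {Norris, Joliet, Wirral, Orton}: Irby→Wirral 7·11=77, Upton→Norris 9·25=225, Galt→Norris 4·20=80, Dover→Joliet 2·20=40, Ryde→Wirral 7·19=133, Tring→Norris 6·4=24, Brent→Wirral 2·7=14. Service 593; fixed 1233; total 1826.
Proposal Y: {Norris, Joliet, Wirral, Orton, Calder}: Irby→Wirral 7·11=77, Upton→Norris 9·25=225, Galt→Norris 4·20=80, Dover→Joliet 2·20=40, Ryde→Wirral 7·19=133, Tring→Norris 6·4=24, Brent→Wirral 2·7=14. Service 593; fixed 1652; total 2245.
Difference: |1826 − 2245| = 419.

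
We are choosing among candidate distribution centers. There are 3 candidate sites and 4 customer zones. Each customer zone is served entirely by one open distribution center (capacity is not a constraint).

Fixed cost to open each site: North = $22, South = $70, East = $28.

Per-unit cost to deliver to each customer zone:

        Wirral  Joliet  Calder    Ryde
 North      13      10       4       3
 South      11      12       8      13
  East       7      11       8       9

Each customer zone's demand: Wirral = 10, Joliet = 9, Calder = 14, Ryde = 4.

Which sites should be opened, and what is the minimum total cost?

Open North and East; minimum total cost 278.

For any fixed open set, each customer zone goes to its cheapest open site; total = fixed + service.
{North, East}: Wirral→East 7·10=70, Joliet→North 10·9=90, Calder→North 4·14=56, Ryde→North 3·4=12. Service 228; fixed 50; total 278.
{North}: service 288 + fixed 22 = 310
{East}: Wirral→East 7·10=70, Joliet→East 11·9=99, Calder→East 8·14=112, Ryde→East 9·4=36. Service 317; fixed 28; total 345.
{North, South, East}: Wirral→East 7·10=70, Joliet→North 10·9=90, Calder→North 4·14=56, Ryde→North 3·4=12. Service 228; fixed 120; total 348.
(All 7 nonempty subsets were checked; North and East is lowest.)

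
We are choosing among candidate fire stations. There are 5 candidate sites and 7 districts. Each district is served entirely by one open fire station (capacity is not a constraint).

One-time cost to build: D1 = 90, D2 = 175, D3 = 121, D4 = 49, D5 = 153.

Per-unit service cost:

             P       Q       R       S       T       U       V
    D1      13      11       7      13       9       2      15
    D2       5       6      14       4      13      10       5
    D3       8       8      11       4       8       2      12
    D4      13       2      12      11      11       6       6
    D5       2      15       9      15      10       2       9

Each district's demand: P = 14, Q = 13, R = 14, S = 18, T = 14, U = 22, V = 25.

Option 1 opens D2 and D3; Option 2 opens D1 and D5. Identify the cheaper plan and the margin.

Option 1 is cheaper by 190.

Option 1: {D2, D3}: P→D2 5·14=70, Q→D2 6·13=78, R→D3 11·14=154, S→D2 4·18=72, T→D3 8·14=112, U→D3 2·22=44, V→D2 5·25=125. Service 655; fixed 296; total 951.
Option 2: {D1, D5}: P→D5 2·14=28, Q→D1 11·13=143, R→D1 7·14=98, S→D1 13·18=234, T→D1 9·14=126, U→D1 2·22=44, V→D5 9·25=225. Service 898; fixed 243; total 1141.
Difference: |951 − 1141| = 190.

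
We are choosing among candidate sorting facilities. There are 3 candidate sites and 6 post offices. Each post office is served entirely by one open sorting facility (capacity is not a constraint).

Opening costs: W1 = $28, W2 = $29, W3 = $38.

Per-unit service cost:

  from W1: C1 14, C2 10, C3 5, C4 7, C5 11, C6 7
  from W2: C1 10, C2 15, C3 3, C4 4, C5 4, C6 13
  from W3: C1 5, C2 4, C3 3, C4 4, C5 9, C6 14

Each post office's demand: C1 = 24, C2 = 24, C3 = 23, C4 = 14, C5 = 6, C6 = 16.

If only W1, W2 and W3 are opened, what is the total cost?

Each post office is assigned to its cheapest site among the open ones.
{W1, W2, W3}: C1→W3 5·24=120, C2→W3 4·24=96, C3→W2 3·23=69, C4→W2 4·14=56, C5→W2 4·6=24, C6→W1 7·16=112. Service 477; fixed 95; total 572.

Total cost: 572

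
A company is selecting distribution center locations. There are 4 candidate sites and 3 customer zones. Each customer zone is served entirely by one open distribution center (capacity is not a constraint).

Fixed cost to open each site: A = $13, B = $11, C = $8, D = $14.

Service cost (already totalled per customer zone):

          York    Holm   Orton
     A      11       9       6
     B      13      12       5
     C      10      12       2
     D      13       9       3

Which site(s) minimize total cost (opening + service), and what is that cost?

Open C only; minimum total cost 32.

For any fixed open set, each customer zone goes to its cheapest open site; total = fixed + service.
{C}: York→C 10, Holm→C 12, Orton→C 2. Service 24; fixed 8; total 32.
{A}: service 26 + fixed 13 = 39
{D}: service 25 + fixed 14 = 39
{A, B, C, D}: service 21 + fixed 46 = 67
No other subset beats 32.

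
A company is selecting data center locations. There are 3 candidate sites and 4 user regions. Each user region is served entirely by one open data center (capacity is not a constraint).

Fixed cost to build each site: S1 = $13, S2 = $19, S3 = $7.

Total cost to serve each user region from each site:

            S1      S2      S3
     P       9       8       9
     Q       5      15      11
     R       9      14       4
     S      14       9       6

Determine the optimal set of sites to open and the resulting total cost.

Open S3 only; minimum total cost 37.

For any fixed open set, each user region goes to its cheapest open site; total = fixed + service.
{S3}: P→S3 9, Q→S3 11, R→S3 4, S→S3 6. Service 30; fixed 7; total 37.
{S1, S3}: service 24 + fixed 20 = 44
{S1}: P→S1 9, Q→S1 5, R→S1 9, S→S1 14. Service 37; fixed 13; total 50.
{S1, S2, S3}: service 23 + fixed 39 = 62
(All 7 nonempty subsets were checked; S3 only is lowest.)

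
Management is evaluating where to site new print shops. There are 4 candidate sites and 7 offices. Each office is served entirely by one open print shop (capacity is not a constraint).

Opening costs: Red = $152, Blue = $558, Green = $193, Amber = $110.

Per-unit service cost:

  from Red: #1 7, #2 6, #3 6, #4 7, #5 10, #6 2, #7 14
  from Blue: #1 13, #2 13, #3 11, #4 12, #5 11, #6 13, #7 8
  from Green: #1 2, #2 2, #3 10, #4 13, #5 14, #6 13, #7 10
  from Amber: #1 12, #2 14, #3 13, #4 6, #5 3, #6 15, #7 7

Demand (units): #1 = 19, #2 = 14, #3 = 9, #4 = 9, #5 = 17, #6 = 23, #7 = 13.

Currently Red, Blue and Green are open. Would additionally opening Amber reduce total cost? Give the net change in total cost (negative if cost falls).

Current service cost with {Red, Blue, Green}: 503.
Adding Amber: each office re-picks its cheapest; new service cost 362, saving 141.
Extra fixed cost: 110. Net change = 110 − 141 = -31.
(Totals: 1406 → 1375.)

Yes — net change −31 (cost falls by 31).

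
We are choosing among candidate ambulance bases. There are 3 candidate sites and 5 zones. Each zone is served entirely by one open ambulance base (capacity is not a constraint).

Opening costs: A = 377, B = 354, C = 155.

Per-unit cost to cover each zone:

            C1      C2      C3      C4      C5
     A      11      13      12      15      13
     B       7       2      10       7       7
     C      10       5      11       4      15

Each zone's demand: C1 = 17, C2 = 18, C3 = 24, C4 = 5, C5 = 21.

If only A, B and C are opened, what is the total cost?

Each zone is assigned to its cheapest site among the open ones.
{A, B, C}: C1→B 7·17=119, C2→B 2·18=36, C3→B 10·24=240, C4→C 4·5=20, C5→B 7·21=147. Service 562; fixed 886; total 1448.

Total cost: 1448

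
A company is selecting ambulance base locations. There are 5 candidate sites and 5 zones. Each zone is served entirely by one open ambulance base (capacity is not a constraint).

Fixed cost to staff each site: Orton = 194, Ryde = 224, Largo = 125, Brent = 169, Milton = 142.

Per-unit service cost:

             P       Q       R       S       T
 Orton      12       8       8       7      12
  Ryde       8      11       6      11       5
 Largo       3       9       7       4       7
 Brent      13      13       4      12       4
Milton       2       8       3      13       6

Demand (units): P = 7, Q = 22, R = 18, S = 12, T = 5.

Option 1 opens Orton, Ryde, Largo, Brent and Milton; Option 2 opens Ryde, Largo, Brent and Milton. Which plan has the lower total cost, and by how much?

Option 2 is cheaper by 194.

Option 1: {Orton, Ryde, Largo, Brent, Milton}: P→Milton 2·7=14, Q→Orton 8·22=176, R→Milton 3·18=54, S→Largo 4·12=48, T→Brent 4·5=20. Service 312; fixed 854; total 1166.
Option 2: {Ryde, Largo, Brent, Milton}: P→Milton 2·7=14, Q→Milton 8·22=176, R→Milton 3·18=54, S→Largo 4·12=48, T→Brent 4·5=20. Service 312; fixed 660; total 972.
Difference: |1166 − 972| = 194.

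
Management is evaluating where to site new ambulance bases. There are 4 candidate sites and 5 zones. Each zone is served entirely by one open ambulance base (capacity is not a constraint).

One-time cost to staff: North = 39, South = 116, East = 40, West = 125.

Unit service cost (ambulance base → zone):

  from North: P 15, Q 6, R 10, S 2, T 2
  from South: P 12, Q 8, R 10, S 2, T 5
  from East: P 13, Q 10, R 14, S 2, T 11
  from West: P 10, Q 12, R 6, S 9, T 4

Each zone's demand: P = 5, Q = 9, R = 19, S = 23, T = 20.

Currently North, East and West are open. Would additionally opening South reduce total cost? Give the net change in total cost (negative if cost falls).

No — net change +116 (cost rises by 116).

Current service cost with {North, East, West}: 304.
Adding South: each zone re-picks its cheapest; new service cost 304, saving 0.
Extra fixed cost: 116. Net change = 116 − 0 = 116.
(Totals: 508 → 624.)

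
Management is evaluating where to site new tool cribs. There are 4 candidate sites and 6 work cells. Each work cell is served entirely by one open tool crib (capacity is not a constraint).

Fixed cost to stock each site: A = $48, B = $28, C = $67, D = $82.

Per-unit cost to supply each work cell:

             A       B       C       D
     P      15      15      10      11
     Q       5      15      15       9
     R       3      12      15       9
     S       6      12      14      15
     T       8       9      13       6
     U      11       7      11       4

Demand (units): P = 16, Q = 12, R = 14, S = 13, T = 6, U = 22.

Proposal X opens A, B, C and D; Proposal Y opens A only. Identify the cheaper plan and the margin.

Proposal X: {A, B, C, D}: P→C 10·16=160, Q→A 5·12=60, R→A 3·14=42, S→A 6·13=78, T→D 6·6=36, U→D 4·22=88. Service 464; fixed 225; total 689.
Proposal Y: {A}: P→A 15·16=240, Q→A 5·12=60, R→A 3·14=42, S→A 6·13=78, T→A 8·6=48, U→A 11·22=242. Service 710; fixed 48; total 758.
Difference: |689 − 758| = 69.

Proposal X is cheaper by 69.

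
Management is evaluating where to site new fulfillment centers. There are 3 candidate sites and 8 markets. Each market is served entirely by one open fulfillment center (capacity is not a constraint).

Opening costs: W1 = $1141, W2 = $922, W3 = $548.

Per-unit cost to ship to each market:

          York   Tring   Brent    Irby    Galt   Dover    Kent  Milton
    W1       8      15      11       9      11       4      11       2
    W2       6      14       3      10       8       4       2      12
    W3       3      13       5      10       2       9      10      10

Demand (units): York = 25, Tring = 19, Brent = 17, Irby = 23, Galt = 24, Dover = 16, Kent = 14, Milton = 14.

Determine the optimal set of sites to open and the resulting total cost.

Open W3 only; minimum total cost 1657.

For any fixed open set, each market goes to its cheapest open site; total = fixed + service.
{W3}: York→W3 3·25=75, Tring→W3 13·19=247, Brent→W3 5·17=85, Irby→W3 10·23=230, Galt→W3 2·24=48, Dover→W3 9·16=144, Kent→W3 10·14=140, Milton→W3 10·14=140. Service 1109; fixed 548; total 1657.
{W2}: York→W2 6·25=150, Tring→W2 14·19=266, Brent→W2 3·17=51, Irby→W2 10·23=230, Galt→W2 8·24=192, Dover→W2 4·16=64, Kent→W2 2·14=28, Milton→W2 12·14=168. Service 1149; fixed 922; total 2071.
{W2, W3}: York→W3 3·25=75, Tring→W3 13·19=247, Brent→W2 3·17=51, Irby→W2 10·23=230, Galt→W3 2·24=48, Dover→W2 4·16=64, Kent→W2 2·14=28, Milton→W3 10·14=140. Service 883; fixed 1470; total 2353.
{W1, W2, W3}: service 748 + fixed 2611 = 3359
No other subset beats 1657.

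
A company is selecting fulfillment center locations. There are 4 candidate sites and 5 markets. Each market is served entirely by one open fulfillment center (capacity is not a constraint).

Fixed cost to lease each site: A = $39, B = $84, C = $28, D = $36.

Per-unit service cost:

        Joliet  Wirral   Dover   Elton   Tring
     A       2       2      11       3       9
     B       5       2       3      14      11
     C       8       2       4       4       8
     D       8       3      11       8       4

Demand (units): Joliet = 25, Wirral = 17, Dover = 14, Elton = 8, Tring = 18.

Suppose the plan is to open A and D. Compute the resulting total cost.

Each market is assigned to its cheapest site among the open ones.
{A, D}: Joliet→A 2·25=50, Wirral→A 2·17=34, Dover→A 11·14=154, Elton→A 3·8=24, Tring→D 4·18=72. Service 334; fixed 75; total 409.

Total cost: 409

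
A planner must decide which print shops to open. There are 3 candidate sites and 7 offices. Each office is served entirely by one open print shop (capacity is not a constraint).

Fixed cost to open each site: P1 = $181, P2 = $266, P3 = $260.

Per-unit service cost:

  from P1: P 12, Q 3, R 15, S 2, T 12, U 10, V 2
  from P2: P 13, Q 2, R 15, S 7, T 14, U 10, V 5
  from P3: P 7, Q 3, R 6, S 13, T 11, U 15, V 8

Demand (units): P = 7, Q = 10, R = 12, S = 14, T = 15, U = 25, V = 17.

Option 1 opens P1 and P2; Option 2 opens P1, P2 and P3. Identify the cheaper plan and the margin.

Option 1: {P1, P2}: P→P1 12·7=84, Q→P2 2·10=20, R→P1 15·12=180, S→P1 2·14=28, T→P1 12·15=180, U→P1 10·25=250, V→P1 2·17=34. Service 776; fixed 447; total 1223.
Option 2: {P1, P2, P3}: P→P3 7·7=49, Q→P2 2·10=20, R→P3 6·12=72, S→P1 2·14=28, T→P3 11·15=165, U→P1 10·25=250, V→P1 2·17=34. Service 618; fixed 707; total 1325.
Difference: |1223 − 1325| = 102.

Option 1 is cheaper by 102.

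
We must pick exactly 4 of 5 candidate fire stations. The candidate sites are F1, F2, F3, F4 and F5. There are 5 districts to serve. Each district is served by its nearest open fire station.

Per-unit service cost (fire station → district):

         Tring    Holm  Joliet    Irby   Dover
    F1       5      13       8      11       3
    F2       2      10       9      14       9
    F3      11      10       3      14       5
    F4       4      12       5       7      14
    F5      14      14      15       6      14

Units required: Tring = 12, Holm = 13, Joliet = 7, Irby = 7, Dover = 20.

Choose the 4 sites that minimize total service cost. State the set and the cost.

Choose F1, F2, F3 and F5; total service cost 277.

With exactly 4 open, each district uses its cheapest among the chosen.
{F1, F2, F3, F5}: Tring→F2 2·12=24, Holm→F2 10·13=130, Joliet→F3 3·7=21, Irby→F5 6·7=42, Dover→F1 3·20=60. Service cost 277.
{F1, F2, F3, F4}: service cost 284
{F1, F2, F4, F5}: service cost 291
Among all 5 size-4 choices, {F1, F2, F3, F5} is lowest.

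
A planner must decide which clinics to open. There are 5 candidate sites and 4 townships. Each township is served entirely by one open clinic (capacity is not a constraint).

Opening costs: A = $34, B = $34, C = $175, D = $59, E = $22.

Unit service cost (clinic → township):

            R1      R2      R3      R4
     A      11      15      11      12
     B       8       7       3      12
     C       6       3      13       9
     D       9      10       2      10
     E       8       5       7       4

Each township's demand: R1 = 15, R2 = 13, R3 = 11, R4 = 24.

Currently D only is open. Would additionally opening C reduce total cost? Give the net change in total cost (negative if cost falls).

No — net change +15 (cost rises by 15).

Current service cost with {D}: 527.
Adding C: each township re-picks its cheapest; new service cost 367, saving 160.
Extra fixed cost: 175. Net change = 175 − 160 = 15.
(Totals: 586 → 601.)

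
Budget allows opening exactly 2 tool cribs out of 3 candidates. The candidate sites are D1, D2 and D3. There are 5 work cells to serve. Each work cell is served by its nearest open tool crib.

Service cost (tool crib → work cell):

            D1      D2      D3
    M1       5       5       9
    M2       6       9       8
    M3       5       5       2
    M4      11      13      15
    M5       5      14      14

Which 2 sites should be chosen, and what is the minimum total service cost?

With exactly 2 open, each work cell uses its cheapest among the chosen.
{D1, D3}: M1→D1 5, M2→D1 6, M3→D3 2, M4→D1 11, M5→D1 5. Service cost 29.
{D1, D2}: service cost 32
{D2, D3}: service cost 42
Among all 3 size-2 choices, {D1, D3} is lowest.

Choose D1 and D3; total service cost 29.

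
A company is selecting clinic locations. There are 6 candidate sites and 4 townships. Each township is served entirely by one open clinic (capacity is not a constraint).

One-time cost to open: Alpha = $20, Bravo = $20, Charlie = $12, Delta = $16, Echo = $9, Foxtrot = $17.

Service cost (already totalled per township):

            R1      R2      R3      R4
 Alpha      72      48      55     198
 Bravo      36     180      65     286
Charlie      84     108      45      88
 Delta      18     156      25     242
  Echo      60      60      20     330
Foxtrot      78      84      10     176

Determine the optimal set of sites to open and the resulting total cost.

Open Charlie, Delta and Echo; minimum total cost 223.

For any fixed open set, each township goes to its cheapest open site; total = fixed + service.
{Charlie, Delta, Echo}: R1→Delta 18, R2→Echo 60, R3→Echo 20, R4→Charlie 88. Service 186; fixed 37; total 223.
{Alpha, Charlie, Delta}: service 179 + fixed 48 = 227
{Alpha, Charlie, Delta, Foxtrot}: service 164 + fixed 65 = 229
{Alpha, Bravo, Charlie, Delta, Echo, Foxtrot}: R1→Delta 18, R2→Alpha 48, R3→Foxtrot 10, R4→Charlie 88. Service 164; fixed 94; total 258.
No other subset beats 223.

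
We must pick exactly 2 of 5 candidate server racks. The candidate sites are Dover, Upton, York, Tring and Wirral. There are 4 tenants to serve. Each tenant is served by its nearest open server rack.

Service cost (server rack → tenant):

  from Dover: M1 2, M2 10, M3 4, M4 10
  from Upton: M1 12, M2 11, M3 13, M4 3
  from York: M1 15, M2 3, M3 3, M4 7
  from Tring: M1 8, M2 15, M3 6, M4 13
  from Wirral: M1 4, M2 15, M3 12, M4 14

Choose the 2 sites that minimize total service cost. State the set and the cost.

Choose Dover and York; total service cost 15.

With exactly 2 open, each tenant uses its cheapest among the chosen.
{Dover, York}: M1→Dover 2, M2→York 3, M3→York 3, M4→York 7. Service cost 15.
{York, Wirral}: service cost 17
{Dover, Upton}: service cost 19
Among all 10 size-2 choices, {Dover, York} is lowest.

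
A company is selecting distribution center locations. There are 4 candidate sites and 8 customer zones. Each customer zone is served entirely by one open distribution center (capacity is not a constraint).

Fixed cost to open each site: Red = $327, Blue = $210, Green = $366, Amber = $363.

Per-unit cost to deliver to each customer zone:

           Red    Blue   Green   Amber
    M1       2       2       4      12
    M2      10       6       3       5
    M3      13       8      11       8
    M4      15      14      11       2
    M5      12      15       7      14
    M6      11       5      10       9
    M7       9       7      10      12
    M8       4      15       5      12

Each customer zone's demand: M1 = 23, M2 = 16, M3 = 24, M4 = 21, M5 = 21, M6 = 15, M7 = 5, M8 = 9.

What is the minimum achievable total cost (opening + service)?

For any fixed open set, each customer zone goes to its cheapest open site; total = fixed + service.
{Green}: M1→Green 4·23=92, M2→Green 3·16=48, M3→Green 11·24=264, M4→Green 11·21=231, M5→Green 7·21=147, M6→Green 10·15=150, M7→Green 10·5=50, M8→Green 5·9=45. Service 1027; fixed 366; total 1393.
{Blue, Green}: M1→Blue 2·23=46, M2→Green 3·16=48, M3→Blue 8·24=192, M4→Green 11·21=231, M5→Green 7·21=147, M6→Blue 5·15=75, M7→Blue 7·5=35, M8→Green 5·9=45. Service 819; fixed 576; total 1395.
{Blue}: service 1188 + fixed 210 = 1398
{Red, Blue, Green, Amber}: M1→Red 2·23=46, M2→Green 3·16=48, M3→Blue 8·24=192, M4→Amber 2·21=42, M5→Green 7·21=147, M6→Blue 5·15=75, M7→Blue 7·5=35, M8→Red 4·9=36. Service 621; fixed 1266; total 1887.
No other subset beats 1393.

Minimum total cost: 1393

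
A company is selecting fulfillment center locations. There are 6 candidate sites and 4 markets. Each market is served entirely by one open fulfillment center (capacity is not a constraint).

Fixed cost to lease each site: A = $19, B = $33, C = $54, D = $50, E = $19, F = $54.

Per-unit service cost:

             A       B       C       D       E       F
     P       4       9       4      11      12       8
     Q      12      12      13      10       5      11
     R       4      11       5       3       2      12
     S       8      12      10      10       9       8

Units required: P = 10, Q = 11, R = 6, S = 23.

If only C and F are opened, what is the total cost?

Each market is assigned to its cheapest site among the open ones.
{C, F}: P→C 4·10=40, Q→F 11·11=121, R→C 5·6=30, S→F 8·23=184. Service 375; fixed 108; total 483.

Total cost: 483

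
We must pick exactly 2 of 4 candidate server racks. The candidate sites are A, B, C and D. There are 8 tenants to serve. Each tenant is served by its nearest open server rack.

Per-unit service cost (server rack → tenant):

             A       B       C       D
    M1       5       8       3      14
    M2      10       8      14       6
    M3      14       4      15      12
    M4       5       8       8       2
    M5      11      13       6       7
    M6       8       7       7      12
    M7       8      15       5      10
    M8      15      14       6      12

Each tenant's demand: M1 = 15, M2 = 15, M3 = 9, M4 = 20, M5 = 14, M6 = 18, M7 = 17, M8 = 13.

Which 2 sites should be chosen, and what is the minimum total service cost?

Choose C and D; total service cost 656.

With exactly 2 open, each tenant uses its cheapest among the chosen.
{C, D}: M1→C 3·15=45, M2→D 6·15=90, M3→D 12·9=108, M4→D 2·20=40, M5→C 6·14=84, M6→C 7·18=126, M7→C 5·17=85, M8→C 6·13=78. Service cost 656.
{B, C}: service cost 734
{A, C}: service cost 794
Among all 6 size-2 choices, {C, D} is lowest.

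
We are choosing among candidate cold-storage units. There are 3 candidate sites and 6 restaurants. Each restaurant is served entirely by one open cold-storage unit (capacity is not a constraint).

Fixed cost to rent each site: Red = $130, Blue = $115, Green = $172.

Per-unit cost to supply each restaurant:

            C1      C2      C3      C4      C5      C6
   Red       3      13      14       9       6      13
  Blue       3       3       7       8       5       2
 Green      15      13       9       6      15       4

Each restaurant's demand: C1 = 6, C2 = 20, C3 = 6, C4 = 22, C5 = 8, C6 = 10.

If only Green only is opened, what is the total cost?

Total cost: 868

Each restaurant is assigned to its cheapest site among the open ones.
{Green}: C1→Green 15·6=90, C2→Green 13·20=260, C3→Green 9·6=54, C4→Green 6·22=132, C5→Green 15·8=120, C6→Green 4·10=40. Service 696; fixed 172; total 868.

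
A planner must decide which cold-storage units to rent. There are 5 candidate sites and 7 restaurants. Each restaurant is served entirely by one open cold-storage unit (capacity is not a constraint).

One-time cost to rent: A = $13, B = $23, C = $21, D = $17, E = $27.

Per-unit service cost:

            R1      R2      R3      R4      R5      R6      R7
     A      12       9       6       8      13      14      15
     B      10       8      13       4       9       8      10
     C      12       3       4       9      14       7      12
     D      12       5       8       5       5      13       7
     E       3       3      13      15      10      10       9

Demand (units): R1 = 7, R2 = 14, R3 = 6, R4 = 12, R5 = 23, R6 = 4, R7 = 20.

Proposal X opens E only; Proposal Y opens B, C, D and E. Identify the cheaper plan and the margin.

Proposal Y is cheaper by 292.

Proposal X: {E}: R1→E 3·7=21, R2→E 3·14=42, R3→E 13·6=78, R4→E 15·12=180, R5→E 10·23=230, R6→E 10·4=40, R7→E 9·20=180. Service 771; fixed 27; total 798.
Proposal Y: {B, C, D, E}: R1→E 3·7=21, R2→C 3·14=42, R3→C 4·6=24, R4→B 4·12=48, R5→D 5·23=115, R6→C 7·4=28, R7→D 7·20=140. Service 418; fixed 88; total 506.
Difference: |798 − 506| = 292.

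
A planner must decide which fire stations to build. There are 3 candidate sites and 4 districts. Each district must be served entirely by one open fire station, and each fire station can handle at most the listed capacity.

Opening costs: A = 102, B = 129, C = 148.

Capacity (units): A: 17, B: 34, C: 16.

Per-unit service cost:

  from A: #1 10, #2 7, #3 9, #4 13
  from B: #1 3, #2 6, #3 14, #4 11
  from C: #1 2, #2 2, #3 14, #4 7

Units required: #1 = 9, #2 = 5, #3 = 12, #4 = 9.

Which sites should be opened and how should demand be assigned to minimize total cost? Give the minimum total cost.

Open {A, B}: #1→B 3·9=27, #2→B 6·5=30, #3→A 9·12=108, #4→B 11·9=99.
Loads: A carries 12/17, B carries 23/34. Service 264; fixed 231; total 495.
Next best feasible plan costs 500.

Minimum total cost: 495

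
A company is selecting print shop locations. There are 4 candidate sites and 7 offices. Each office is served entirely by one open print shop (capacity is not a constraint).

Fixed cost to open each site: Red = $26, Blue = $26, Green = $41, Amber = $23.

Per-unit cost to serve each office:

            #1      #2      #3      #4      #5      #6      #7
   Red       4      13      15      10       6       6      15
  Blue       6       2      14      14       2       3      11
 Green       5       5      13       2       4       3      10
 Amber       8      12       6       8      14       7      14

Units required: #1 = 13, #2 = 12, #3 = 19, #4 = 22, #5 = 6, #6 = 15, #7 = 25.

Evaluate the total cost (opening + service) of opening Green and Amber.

Each office is assigned to its cheapest site among the open ones.
{Green, Amber}: #1→Green 5·13=65, #2→Green 5·12=60, #3→Amber 6·19=114, #4→Green 2·22=44, #5→Green 4·6=24, #6→Green 3·15=45, #7→Green 10·25=250. Service 602; fixed 64; total 666.

Total cost: 666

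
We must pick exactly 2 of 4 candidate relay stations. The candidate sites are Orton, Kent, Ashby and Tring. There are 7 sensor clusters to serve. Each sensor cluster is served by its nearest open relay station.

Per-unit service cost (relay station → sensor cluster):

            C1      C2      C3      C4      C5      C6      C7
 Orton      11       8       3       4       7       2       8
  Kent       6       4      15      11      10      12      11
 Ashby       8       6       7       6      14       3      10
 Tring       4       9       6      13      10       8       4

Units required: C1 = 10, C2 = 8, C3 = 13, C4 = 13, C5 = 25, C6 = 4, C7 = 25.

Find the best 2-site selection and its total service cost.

With exactly 2 open, each sensor cluster uses its cheapest among the chosen.
{Orton, Tring}: C1→Tring 4·10=40, C2→Orton 8·8=64, C3→Orton 3·13=39, C4→Orton 4·13=52, C5→Orton 7·25=175, C6→Orton 2·4=8, C7→Tring 4·25=100. Service cost 478.
{Orton, Kent}: service cost 566
{Orton, Ashby}: service cost 602
Among all 6 size-2 choices, {Orton, Tring} is lowest.

Choose Orton and Tring; total service cost 478.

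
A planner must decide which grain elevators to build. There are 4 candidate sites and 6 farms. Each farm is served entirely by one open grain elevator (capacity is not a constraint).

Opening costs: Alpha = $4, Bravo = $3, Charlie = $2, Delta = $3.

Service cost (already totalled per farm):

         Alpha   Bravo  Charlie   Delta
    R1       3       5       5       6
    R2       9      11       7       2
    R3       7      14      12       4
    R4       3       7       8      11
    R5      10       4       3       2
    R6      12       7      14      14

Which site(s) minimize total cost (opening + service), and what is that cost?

Open Alpha, Bravo and Delta; minimum total cost 31.

For any fixed open set, each farm goes to its cheapest open site; total = fixed + service.
{Alpha, Bravo, Delta}: R1→Alpha 3, R2→Delta 2, R3→Delta 4, R4→Alpha 3, R5→Delta 2, R6→Bravo 7. Service 21; fixed 10; total 31.
{Alpha, Bravo, Charlie, Delta}: R1→Alpha 3, R2→Delta 2, R3→Delta 4, R4→Alpha 3, R5→Delta 2, R6→Bravo 7. Service 21; fixed 12; total 33.
{Alpha, Delta}: service 26 + fixed 7 = 33
{Charlie}: service 49 + fixed 2 = 51
No other subset beats 31.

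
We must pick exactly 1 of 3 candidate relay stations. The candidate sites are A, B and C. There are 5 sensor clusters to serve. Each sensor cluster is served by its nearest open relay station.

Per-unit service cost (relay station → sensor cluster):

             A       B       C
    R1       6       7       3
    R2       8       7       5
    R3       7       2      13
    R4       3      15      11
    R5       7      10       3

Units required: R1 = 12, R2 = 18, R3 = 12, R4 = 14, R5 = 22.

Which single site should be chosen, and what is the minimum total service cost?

With exactly 1 open, each sensor cluster uses its cheapest among the chosen.
{A}: R1→A 6·12=72, R2→A 8·18=144, R3→A 7·12=84, R4→A 3·14=42, R5→A 7·22=154. Service cost 496.
{C}: service cost 502
{B}: service cost 664
Among all 3 size-1 choices, {A} is lowest.

Choose A only; total service cost 496.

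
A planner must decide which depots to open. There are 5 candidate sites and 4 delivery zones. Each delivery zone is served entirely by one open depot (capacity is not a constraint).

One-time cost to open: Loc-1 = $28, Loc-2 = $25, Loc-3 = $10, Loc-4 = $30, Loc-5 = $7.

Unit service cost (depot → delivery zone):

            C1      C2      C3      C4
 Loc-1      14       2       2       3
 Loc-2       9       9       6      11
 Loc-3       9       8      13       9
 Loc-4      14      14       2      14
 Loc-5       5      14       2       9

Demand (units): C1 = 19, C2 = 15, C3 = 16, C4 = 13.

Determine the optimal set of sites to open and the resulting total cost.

Open Loc-1 and Loc-5; minimum total cost 231.

For any fixed open set, each delivery zone goes to its cheapest open site; total = fixed + service.
{Loc-1, Loc-5}: C1→Loc-5 5·19=95, C2→Loc-1 2·15=30, C3→Loc-1 2·16=32, C4→Loc-1 3·13=39. Service 196; fixed 35; total 231.
{Loc-1, Loc-3, Loc-5}: C1→Loc-5 5·19=95, C2→Loc-1 2·15=30, C3→Loc-1 2·16=32, C4→Loc-1 3·13=39. Service 196; fixed 45; total 241.
{Loc-1, Loc-2, Loc-5}: service 196 + fixed 60 = 256
{Loc-1, Loc-2, Loc-3, Loc-4, Loc-5}: service 196 + fixed 100 = 296
No other subset beats 231.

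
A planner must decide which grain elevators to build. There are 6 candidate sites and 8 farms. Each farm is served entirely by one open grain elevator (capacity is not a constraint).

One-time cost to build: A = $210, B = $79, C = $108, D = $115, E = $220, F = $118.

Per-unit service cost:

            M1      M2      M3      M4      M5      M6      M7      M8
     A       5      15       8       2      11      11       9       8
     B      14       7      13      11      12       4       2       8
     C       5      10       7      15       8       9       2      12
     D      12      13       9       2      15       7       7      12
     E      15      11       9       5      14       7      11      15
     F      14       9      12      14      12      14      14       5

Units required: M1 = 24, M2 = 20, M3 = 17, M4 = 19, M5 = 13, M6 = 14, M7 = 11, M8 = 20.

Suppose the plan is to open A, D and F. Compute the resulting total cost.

Total cost: 1335

Each farm is assigned to its cheapest site among the open ones.
{A, D, F}: M1→A 5·24=120, M2→F 9·20=180, M3→A 8·17=136, M4→A 2·19=38, M5→A 11·13=143, M6→D 7·14=98, M7→D 7·11=77, M8→F 5·20=100. Service 892; fixed 443; total 1335.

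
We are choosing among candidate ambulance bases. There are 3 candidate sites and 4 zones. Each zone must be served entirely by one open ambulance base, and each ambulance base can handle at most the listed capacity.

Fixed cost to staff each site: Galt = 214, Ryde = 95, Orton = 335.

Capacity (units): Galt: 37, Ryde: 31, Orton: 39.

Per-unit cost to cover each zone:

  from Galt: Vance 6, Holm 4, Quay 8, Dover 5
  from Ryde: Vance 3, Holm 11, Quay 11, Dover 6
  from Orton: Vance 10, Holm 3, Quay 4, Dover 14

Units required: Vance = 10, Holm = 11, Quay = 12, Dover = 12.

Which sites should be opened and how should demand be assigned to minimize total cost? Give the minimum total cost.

Minimum total cost: 539

Open {Galt, Ryde}: Vance→Ryde 3·10=30, Holm→Galt 4·11=44, Quay→Galt 8·12=96, Dover→Galt 5·12=60.
Loads: Galt carries 35/37, Ryde carries 10/31. Service 230; fixed 309; total 539.
Next best feasible plan costs 551.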